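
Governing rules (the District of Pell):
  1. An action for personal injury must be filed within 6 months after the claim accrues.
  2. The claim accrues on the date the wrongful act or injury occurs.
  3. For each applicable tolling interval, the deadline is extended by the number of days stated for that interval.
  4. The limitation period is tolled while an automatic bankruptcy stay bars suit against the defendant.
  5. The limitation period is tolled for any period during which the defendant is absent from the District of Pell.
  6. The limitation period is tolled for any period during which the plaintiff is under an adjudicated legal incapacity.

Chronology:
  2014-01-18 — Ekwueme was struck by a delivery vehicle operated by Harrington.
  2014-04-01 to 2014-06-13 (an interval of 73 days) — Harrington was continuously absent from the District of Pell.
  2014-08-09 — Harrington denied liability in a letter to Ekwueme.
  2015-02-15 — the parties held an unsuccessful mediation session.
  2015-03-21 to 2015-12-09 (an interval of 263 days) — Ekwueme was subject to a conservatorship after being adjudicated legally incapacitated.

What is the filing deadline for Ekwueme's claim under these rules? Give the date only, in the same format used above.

2014-09-29

The claim accrued on 2014-01-18, when the wrongful act occurred.
6 months from 2014-01-18 is 2014-07-18.
The defendant's absence from the jurisdiction from 2014-04-01 to 2014-06-13 tolled the period for 73 days, extending the deadline to 2014-09-29.
The plaintiff's legal incapacity starting 2015-03-21 came too late — the period had run on 2014-09-29 — and so does not extend the deadline.
Nothing else in the chronology tolls or restarts the period.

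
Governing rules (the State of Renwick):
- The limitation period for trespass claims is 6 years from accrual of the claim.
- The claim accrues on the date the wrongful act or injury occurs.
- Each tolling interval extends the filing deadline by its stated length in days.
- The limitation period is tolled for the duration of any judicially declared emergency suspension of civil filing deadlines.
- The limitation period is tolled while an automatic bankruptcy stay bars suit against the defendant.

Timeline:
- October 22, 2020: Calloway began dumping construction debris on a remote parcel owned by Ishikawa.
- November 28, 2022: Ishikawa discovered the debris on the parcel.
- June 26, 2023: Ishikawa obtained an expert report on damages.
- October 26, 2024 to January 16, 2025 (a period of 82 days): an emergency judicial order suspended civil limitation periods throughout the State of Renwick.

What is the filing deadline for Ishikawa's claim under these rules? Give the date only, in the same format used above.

Accrual is governed by the date of the act, so the period began to run on October 22, 2020; the later discovery on November 28, 2022 is irrelevant under the stated rule.
Adding the 6 years base period to October 22, 2020 gives a deadline of October 22, 2026, before any tolling.
Because the emergency suspension of filing deadlines ran from October 26, 2024 to January 16, 2025, the deadline is extended by 82 days to January 12, 2027.
The other events in the timeline have no effect on the limitation period under the stated rules.

January 12, 2027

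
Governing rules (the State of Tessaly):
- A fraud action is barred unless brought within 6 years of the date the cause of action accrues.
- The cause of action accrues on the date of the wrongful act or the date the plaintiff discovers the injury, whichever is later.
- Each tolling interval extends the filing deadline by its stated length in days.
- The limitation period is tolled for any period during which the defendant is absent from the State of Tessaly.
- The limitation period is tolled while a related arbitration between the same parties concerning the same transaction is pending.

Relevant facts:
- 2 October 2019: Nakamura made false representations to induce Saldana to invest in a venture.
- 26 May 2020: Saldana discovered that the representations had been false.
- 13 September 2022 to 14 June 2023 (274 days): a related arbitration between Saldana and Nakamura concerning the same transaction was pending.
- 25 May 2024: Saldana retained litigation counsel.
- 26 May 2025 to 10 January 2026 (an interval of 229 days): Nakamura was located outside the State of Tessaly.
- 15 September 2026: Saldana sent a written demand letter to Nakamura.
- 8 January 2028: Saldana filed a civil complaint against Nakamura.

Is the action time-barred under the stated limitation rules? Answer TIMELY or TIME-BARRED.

TIME-BARRED

Taking the later of the act (2 October 2019) and discovery (26 May 2020), the claim accrued on 26 May 2020.
The untolled deadline — 6 years after 26 May 2020 — is 26 May 2026.
The period was tolled for 274 days by the pending related arbitration (13 September 2022 to 14 June 2023), pushing the deadline to 24 February 2027.
Because the defendant's absence from the jurisdiction ran from 26 May 2025 to 10 January 2026, the deadline is extended by 229 days to 11 October 2027.
The other events in the timeline have no effect on the limitation period under the stated rules.
The 8 January 2028 filing falls after the 11 October 2027 deadline; the claim is time-barred.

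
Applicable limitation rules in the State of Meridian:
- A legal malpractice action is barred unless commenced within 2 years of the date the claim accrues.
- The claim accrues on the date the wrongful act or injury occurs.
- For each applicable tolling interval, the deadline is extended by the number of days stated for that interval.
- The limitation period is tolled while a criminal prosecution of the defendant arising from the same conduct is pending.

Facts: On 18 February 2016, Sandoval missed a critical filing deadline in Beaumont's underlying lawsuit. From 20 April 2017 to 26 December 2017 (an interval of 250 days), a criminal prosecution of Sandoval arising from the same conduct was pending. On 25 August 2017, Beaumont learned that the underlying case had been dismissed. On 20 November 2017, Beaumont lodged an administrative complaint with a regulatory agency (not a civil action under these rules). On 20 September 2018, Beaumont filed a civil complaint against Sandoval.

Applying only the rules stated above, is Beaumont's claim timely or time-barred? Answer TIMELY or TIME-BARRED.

TIMELY

Accrual is governed by the date of the act, so the period began to run on 18 February 2016; the later discovery on 25 August 2017 is irrelevant under the stated rule.
2 years from 18 February 2016 is 18 February 2018.
The pending criminal prosecution from 20 April 2017 to 26 December 2017 tolled the period for 250 days, extending the deadline to 26 October 2018.
None of the other events listed affects the running of the period under the stated rules.
Beaumont filed on 20 September 2018, before the 26 October 2018 deadline, so the action is timely.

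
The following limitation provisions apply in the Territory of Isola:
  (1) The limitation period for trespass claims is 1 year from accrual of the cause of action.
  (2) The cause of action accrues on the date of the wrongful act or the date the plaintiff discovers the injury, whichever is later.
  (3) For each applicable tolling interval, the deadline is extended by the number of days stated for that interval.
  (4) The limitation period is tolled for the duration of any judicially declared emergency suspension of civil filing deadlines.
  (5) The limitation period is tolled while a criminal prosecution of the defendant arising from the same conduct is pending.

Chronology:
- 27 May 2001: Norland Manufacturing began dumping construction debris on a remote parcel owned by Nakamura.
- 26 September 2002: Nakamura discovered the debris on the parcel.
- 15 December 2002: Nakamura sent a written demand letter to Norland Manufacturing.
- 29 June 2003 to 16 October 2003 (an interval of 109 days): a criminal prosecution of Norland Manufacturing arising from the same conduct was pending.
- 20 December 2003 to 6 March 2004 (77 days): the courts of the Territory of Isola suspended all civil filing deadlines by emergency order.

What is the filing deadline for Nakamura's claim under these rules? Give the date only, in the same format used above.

30 March 2004

Taking the later of the act (27 May 2001) and discovery (26 September 2002), the claim accrued on 26 September 2002.
The untolled deadline — 1 year after 26 September 2002 — is 26 September 2003.
The period was tolled for 109 days by the pending criminal prosecution (29 June 2003 to 16 October 2003), pushing the deadline to 13 January 2004.
Because the emergency suspension of filing deadlines ran from 20 December 2003 to 6 March 2004, the deadline is extended by 77 days to 30 March 2004.
The other events in the timeline have no effect on the limitation period under the stated rules.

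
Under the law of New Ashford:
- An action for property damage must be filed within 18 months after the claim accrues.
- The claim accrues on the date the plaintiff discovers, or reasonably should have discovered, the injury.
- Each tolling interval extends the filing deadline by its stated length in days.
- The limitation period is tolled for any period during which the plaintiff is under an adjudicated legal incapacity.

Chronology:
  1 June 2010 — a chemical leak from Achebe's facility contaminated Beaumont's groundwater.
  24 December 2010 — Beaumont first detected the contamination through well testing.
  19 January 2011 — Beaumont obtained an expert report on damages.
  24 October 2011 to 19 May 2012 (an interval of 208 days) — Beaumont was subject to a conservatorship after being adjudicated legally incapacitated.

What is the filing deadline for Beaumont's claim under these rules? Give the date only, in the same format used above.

18 January 2013

Accrual is tied to discovery, so the period began on 24 December 2010 rather than on 1 June 2010 when the act occurred.
The untolled deadline — 18 months after 24 December 2010 — is 24 June 2012.
The plaintiff's legal incapacity from 24 October 2011 to 19 May 2012 tolled the period for 208 days, extending the deadline to 18 January 2013.
None of the other events listed affects the running of the period under the stated rules.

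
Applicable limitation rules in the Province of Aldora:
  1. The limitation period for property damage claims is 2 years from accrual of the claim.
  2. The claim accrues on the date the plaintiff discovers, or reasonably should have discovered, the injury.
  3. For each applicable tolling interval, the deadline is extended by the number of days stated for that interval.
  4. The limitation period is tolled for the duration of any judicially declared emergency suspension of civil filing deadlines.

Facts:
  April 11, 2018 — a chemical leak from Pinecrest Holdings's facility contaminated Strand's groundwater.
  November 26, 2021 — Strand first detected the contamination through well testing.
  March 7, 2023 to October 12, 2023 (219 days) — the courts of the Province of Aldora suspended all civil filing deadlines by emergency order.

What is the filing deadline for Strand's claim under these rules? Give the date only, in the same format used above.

July 2, 2024

The claim did not accrue until Strand discovered the injury on November 26, 2021; the April 11, 2018 act date does not start the clock under the stated rule.
2 years from November 26, 2021 is November 26, 2023.
The period was tolled for 219 days by the emergency suspension of filing deadlines (March 7, 2023 to October 12, 2023), pushing the deadline to July 2, 2024.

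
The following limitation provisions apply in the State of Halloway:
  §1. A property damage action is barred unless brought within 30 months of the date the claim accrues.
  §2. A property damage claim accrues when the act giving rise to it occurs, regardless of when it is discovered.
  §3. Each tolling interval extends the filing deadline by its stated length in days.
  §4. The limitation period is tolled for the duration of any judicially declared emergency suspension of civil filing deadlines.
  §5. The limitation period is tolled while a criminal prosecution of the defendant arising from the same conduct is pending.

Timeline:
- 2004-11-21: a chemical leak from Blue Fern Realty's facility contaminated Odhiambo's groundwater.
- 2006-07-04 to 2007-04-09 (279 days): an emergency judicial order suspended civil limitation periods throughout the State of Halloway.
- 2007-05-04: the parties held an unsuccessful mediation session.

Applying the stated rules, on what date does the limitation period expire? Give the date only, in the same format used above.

The claim accrued on 2004-11-21, when the wrongful act occurred.
30 months from 2004-11-21 is 2007-05-21.
Because the emergency suspension of filing deadlines ran from 2006-07-04 to 2007-04-09, the deadline is extended by 279 days to 2008-02-24.
None of the other events listed affects the running of the period under the stated rules.

2008-02-24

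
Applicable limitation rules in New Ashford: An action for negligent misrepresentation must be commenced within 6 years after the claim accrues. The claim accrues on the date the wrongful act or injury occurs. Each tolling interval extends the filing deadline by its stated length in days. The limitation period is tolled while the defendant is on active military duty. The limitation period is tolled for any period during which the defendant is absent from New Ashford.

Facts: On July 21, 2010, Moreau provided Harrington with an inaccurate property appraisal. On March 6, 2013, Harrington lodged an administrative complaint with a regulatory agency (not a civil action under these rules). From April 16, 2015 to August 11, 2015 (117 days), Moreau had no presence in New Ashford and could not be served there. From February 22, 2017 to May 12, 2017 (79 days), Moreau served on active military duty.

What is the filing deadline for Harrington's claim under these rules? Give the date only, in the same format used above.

November 15, 2016

The limitation period began to run on July 21, 2010.
The untolled deadline — 6 years after July 21, 2010 — is July 21, 2016.
Because the defendant's absence from the jurisdiction ran from April 16, 2015 to August 11, 2015, the deadline is extended by 117 days to November 15, 2016.
By the time the defendant's active military service began on February 22, 2017, the limitation period had already expired on November 15, 2016; that interval cannot revive it.
The other events in the timeline have no effect on the limitation period under the stated rules.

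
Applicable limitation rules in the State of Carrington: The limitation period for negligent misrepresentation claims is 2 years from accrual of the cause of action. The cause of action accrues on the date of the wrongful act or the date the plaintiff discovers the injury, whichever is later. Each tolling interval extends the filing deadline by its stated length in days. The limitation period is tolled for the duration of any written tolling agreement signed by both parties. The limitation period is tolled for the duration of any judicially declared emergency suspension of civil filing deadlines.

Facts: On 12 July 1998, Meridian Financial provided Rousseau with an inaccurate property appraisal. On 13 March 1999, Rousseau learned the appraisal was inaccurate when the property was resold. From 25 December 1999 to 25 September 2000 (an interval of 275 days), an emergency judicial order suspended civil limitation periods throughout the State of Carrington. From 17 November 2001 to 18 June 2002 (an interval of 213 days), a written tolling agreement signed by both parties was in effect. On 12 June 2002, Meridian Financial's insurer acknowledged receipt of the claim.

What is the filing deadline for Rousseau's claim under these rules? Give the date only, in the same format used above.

The claim accrued on 13 March 1999 — the later of the 12 July 1998 act and the 13 March 1999 discovery.
2 years from 13 March 1999 is 13 March 2001.
The emergency suspension of filing deadlines from 25 December 1999 to 25 September 2000 tolled the period for 275 days, extending the deadline to 13 December 2001.
The period was tolled for 213 days by the written tolling agreement (17 November 2001 to 18 June 2002), pushing the deadline to 14 July 2002.
Nothing else in the chronology tolls or restarts the period.

14 July 2002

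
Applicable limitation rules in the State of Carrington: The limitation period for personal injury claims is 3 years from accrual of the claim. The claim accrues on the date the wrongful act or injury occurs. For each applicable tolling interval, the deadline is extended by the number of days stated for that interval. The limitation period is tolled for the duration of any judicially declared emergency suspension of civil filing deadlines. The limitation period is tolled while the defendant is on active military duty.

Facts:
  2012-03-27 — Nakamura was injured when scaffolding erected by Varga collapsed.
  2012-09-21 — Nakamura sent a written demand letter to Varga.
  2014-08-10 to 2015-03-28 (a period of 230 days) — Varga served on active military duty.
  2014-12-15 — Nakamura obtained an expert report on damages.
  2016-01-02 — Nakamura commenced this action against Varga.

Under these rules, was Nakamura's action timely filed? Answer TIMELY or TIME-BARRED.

The claim accrued on 2012-03-27, when the wrongful act occurred.
Adding the 3 years base period to 2012-03-27 gives a deadline of 2015-03-27, before any tolling.
Because the defendant's active military service ran from 2014-08-10 to 2015-03-28, the deadline is extended by 230 days to 2015-11-12.
Nothing else in the chronology tolls or restarts the period.
Nakamura filed on 2016-01-02, after the 2015-11-12 deadline, so the action is time-barred.

TIME-BARRED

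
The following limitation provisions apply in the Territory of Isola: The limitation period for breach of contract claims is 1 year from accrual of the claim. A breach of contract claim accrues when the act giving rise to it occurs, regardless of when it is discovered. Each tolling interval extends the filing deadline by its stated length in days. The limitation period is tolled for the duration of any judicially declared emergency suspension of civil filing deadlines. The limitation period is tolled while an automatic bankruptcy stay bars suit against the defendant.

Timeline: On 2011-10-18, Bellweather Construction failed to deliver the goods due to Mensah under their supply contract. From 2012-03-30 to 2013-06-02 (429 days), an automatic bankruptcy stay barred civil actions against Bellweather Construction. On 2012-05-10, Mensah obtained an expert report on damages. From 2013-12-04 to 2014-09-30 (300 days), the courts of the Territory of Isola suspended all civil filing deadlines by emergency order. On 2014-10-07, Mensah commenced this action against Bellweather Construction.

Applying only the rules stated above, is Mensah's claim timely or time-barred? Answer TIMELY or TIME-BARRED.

The claim accrued on 2011-10-18, when the wrongful act occurred.
1 year from 2011-10-18 is 2012-10-18.
The period was tolled for 429 days by the automatic bankruptcy stay (2012-03-30 to 2013-06-02), pushing the deadline to 2013-12-21.
The emergency suspension of filing deadlines from 2013-12-04 to 2014-09-30 tolled the period for 300 days, extending the deadline to 2014-10-17.
Nothing else in the chronology tolls or restarts the period.
The 2014-10-07 filing precedes the 2014-10-17 deadline; the claim is timely.

TIMELY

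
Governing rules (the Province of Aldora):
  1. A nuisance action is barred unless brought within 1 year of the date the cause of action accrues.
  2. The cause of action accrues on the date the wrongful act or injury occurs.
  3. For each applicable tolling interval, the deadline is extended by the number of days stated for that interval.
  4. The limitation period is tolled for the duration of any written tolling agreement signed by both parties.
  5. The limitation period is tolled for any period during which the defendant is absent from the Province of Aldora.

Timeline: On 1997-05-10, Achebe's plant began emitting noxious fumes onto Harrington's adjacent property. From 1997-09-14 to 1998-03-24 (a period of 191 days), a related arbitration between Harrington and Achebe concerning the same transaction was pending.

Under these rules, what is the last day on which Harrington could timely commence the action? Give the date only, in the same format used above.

1998-05-10

The limitation period began to run on 1997-05-10.
Adding the 1 year base period to 1997-05-10 gives a deadline of 1998-05-10, before any tolling.
No stated provision tolls the period for a pending arbitration, so the interval from 1997-09-14 to 1998-03-24 has no effect on the deadline.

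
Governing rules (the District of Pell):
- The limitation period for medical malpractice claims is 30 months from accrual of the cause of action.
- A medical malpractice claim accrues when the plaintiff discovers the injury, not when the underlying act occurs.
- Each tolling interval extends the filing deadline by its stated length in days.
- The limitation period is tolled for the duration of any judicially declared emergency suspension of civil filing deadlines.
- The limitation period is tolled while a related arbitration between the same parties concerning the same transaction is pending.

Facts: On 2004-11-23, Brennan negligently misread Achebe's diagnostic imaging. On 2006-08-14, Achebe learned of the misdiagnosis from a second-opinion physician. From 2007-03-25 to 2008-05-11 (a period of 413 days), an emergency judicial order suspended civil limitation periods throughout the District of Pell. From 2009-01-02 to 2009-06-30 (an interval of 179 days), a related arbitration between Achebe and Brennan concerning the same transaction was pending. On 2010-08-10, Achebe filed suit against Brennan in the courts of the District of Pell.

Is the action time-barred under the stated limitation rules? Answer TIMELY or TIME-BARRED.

Accrual is tied to discovery, so the period began on 2006-08-14 rather than on 2004-11-23 when the act occurred.
Adding the 30 months base period to 2006-08-14 gives a deadline of 2009-02-14, before any tolling.
Because the emergency suspension of filing deadlines ran from 2007-03-25 to 2008-05-11, the deadline is extended by 413 days to 2010-04-03.
The pending related arbitration from 2009-01-02 to 2009-06-30 tolled the period for 179 days, extending the deadline to 2010-09-29.
Filing on 2010-08-10 beat the 2010-09-29 deadline — the action is timely.

TIMELY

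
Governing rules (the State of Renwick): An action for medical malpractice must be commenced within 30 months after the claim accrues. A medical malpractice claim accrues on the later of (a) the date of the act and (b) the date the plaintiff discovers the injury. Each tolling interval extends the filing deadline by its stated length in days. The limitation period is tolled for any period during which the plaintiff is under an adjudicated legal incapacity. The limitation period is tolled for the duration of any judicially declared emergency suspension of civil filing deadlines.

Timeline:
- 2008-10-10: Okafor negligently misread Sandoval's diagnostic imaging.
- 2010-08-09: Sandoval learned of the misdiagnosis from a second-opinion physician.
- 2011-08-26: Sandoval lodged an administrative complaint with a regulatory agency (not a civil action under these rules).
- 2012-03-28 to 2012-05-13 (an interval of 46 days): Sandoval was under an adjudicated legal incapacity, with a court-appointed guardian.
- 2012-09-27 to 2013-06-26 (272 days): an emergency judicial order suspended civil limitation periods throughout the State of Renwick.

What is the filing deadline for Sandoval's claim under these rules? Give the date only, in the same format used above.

Because discovery on 2010-08-09 post-dates the 2008-10-10 act, accrual under the later-of rule falls on 2010-08-09.
The untolled deadline — 30 months after 2010-08-09 — is 2013-02-09.
The period was tolled for 46 days by the plaintiff's legal incapacity (2012-03-28 to 2012-05-13), pushing the deadline to 2013-03-27.
The period was tolled for 272 days by the emergency suspension of filing deadlines (2012-09-27 to 2013-06-26), pushing the deadline to 2013-12-24.
The other events in the timeline have no effect on the limitation period under the stated rules.

2013-12-24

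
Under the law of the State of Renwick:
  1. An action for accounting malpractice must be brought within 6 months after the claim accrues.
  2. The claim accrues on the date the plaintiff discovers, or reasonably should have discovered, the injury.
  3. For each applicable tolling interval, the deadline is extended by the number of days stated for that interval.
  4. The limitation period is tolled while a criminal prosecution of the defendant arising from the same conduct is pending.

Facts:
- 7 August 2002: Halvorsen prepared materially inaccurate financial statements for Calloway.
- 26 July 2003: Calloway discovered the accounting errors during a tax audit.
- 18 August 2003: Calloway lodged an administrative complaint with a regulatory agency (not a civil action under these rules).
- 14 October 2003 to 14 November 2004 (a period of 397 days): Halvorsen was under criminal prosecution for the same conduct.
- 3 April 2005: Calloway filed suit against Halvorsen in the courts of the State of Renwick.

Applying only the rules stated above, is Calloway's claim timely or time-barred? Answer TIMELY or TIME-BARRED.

TIME-BARRED

The claim did not accrue until Calloway discovered the injury on 26 July 2003; the 7 August 2002 act date does not start the clock under the stated rule.
The untolled deadline — 6 months after 26 July 2003 — is 26 January 2004.
The pending criminal prosecution from 14 October 2003 to 14 November 2004 tolled the period for 397 days, extending the deadline to 26 February 2005.
None of the other events listed affects the running of the period under the stated rules.
Filing on 3 April 2005 missed the 26 February 2005 deadline — the action is time-barred.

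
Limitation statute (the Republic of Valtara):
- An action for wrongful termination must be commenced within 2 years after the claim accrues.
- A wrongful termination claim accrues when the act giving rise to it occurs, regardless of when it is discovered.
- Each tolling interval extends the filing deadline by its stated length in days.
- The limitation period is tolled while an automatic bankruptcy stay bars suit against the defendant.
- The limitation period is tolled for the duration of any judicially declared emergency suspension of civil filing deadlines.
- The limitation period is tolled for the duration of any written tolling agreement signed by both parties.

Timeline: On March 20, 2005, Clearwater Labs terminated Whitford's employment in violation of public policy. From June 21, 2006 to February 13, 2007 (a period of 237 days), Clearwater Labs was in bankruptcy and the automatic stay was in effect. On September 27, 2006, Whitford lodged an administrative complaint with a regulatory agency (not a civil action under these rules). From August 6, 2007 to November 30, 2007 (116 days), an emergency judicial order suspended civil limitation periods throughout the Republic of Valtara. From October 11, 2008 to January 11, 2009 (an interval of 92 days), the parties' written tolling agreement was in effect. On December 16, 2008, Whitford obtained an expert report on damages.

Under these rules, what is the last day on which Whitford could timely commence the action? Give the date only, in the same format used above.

The claim accrued on March 20, 2005, the date of the act.
The untolled deadline — 2 years after March 20, 2005 — is March 20, 2007.
The period was tolled for 237 days by the automatic bankruptcy stay (June 21, 2006 to February 13, 2007), pushing the deadline to November 12, 2007.
Because the emergency suspension of filing deadlines ran from August 6, 2007 to November 30, 2007, the deadline is extended by 116 days to March 7, 2008.
The written tolling agreement from October 11, 2008 to January 11, 2009 began after the period had already run on March 7, 2008, so it has no tolling effect.
None of the other events listed affects the running of the period under the stated rules.

March 7, 2008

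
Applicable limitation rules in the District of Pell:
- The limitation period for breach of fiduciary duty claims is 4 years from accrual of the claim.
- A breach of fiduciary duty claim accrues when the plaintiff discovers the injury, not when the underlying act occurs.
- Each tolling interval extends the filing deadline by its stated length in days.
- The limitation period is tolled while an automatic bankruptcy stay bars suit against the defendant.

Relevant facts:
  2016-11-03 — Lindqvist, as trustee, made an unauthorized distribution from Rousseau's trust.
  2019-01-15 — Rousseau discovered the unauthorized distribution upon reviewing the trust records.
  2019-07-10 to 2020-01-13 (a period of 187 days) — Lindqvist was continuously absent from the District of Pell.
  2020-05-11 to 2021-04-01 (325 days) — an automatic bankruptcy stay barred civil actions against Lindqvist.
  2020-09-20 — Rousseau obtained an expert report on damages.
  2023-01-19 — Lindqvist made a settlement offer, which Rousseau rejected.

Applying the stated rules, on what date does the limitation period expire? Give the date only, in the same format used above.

Accrual is tied to discovery, so the period began on 2019-01-15 rather than on 2016-11-03 when the act occurred.
The untolled deadline — 4 years after 2019-01-15 — is 2023-01-15.
Because the automatic bankruptcy stay ran from 2020-05-11 to 2021-04-01, the deadline is extended by 325 days to 2023-12-06.
The defendant's absence from the jurisdiction from 2019-07-10 to 2020-01-13 does not toll the period, because no stated rule makes the defendant's absence a tolling event.
The other events in the timeline have no effect on the limitation period under the stated rules.

2023-12-06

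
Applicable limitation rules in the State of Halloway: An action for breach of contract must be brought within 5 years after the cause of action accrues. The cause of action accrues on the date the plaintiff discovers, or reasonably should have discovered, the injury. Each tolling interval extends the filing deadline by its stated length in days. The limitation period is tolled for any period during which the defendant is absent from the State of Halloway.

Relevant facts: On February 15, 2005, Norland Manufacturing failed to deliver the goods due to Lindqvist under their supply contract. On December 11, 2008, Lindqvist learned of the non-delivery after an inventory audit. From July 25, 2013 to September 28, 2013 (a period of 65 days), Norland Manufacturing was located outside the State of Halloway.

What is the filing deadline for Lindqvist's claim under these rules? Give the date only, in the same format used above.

The claim did not accrue until Lindqvist discovered the injury on December 11, 2008; the February 15, 2005 act date does not start the clock under the stated rule.
Adding the 5 years base period to December 11, 2008 gives a deadline of December 11, 2013, before any tolling.
The period was tolled for 65 days by the defendant's absence from the jurisdiction (July 25, 2013 to September 28, 2013), pushing the deadline to February 14, 2014.

February 14, 2014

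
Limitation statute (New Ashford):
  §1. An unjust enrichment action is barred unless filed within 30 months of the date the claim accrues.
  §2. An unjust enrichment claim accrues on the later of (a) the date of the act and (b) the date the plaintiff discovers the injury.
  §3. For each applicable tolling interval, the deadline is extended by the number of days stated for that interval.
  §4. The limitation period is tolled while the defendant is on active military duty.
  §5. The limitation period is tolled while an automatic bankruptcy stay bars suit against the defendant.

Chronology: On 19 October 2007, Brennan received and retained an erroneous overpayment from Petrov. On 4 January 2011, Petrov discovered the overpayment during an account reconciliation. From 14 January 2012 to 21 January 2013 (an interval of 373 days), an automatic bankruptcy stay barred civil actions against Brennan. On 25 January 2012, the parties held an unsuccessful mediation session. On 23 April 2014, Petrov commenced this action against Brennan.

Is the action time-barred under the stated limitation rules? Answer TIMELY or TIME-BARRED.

TIMELY

Taking the later of the act (19 October 2007) and discovery (4 January 2011), the claim accrued on 4 January 2011.
30 months from 4 January 2011 is 4 July 2013.
The automatic bankruptcy stay from 14 January 2012 to 21 January 2013 tolled the period for 373 days, extending the deadline to 12 July 2014.
None of the other events listed affects the running of the period under the stated rules.
Petrov filed on 23 April 2014, before the 12 July 2014 deadline, so the action is timely.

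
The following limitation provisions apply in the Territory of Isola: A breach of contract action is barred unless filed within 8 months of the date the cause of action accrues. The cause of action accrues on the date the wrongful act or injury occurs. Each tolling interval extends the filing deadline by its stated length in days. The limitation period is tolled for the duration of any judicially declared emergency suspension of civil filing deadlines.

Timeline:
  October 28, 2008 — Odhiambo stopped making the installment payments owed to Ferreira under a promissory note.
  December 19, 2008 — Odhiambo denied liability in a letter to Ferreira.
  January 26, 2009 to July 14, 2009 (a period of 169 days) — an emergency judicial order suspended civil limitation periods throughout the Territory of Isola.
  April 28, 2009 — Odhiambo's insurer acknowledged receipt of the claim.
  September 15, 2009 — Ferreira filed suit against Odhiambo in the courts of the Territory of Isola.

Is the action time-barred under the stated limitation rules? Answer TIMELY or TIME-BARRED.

The cause of action accrued on October 28, 2008, the date of the act.
The untolled deadline — 8 months after October 28, 2008 — is June 28, 2009.
Because the emergency suspension of filing deadlines ran from January 26, 2009 to July 14, 2009, the deadline is extended by 169 days to December 14, 2009.
None of the other events listed affects the running of the period under the stated rules.
The September 15, 2009 filing precedes the December 14, 2009 deadline; the claim is timely.

TIMELY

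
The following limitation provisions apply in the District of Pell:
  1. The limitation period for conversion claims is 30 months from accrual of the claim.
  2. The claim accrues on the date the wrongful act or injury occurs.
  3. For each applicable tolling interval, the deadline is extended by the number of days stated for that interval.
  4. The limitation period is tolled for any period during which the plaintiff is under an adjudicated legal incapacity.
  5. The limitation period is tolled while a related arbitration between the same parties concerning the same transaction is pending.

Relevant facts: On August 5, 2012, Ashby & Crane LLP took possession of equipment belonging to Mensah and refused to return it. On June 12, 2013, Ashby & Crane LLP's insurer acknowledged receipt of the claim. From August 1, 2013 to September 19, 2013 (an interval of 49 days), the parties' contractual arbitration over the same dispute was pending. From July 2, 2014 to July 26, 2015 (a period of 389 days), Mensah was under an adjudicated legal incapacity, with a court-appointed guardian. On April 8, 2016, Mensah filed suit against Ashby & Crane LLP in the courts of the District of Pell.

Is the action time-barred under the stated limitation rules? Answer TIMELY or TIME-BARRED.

The claim accrued on August 5, 2012, when the wrongful act occurred.
Adding the 30 months base period to August 5, 2012 gives a deadline of February 5, 2015, before any tolling.
Because the pending related arbitration ran from August 1, 2013 to September 19, 2013, the deadline is extended by 49 days to March 26, 2015.
The period was tolled for 389 days by the plaintiff's legal incapacity (July 2, 2014 to July 26, 2015), pushing the deadline to April 18, 2016.
The other events in the timeline have no effect on the limitation period under the stated rules.
Mensah filed on April 8, 2016, before the April 18, 2016 deadline, so the action is timely.

TIMELY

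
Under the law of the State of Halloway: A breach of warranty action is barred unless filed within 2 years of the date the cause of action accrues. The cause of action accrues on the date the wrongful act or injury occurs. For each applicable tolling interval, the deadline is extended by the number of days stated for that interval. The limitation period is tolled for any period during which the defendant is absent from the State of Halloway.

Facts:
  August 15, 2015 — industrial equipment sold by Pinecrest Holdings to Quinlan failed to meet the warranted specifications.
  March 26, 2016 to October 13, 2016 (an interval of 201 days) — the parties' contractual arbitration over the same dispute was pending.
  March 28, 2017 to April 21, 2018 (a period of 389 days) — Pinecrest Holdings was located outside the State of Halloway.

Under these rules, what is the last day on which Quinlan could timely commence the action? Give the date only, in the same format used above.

September 8, 2018

The cause of action accrued on August 15, 2015, the date of the act.
The untolled deadline — 2 years after August 15, 2015 — is August 15, 2017.
Because the defendant's absence from the jurisdiction ran from March 28, 2017 to April 21, 2018, the deadline is extended by 389 days to September 8, 2018.
Although a pending arbitration ran from March 26, 2016 to October 13, 2016, the stated rules do not make that a tolling event, so it is disregarded.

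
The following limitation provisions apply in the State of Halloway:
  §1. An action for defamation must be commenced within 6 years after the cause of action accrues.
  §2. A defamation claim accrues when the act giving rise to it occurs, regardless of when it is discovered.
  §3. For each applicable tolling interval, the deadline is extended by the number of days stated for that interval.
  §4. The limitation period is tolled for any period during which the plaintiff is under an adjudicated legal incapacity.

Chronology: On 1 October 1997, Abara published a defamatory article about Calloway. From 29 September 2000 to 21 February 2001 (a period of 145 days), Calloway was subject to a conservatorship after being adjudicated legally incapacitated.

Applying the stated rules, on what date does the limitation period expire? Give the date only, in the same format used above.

The claim accrued on 1 October 1997, when the wrongful act occurred.
The untolled deadline — 6 years after 1 October 1997 — is 1 October 2003.
The period was tolled for 145 days by the plaintiff's legal incapacity (29 September 2000 to 21 February 2001), pushing the deadline to 23 February 2004.

23 February 2004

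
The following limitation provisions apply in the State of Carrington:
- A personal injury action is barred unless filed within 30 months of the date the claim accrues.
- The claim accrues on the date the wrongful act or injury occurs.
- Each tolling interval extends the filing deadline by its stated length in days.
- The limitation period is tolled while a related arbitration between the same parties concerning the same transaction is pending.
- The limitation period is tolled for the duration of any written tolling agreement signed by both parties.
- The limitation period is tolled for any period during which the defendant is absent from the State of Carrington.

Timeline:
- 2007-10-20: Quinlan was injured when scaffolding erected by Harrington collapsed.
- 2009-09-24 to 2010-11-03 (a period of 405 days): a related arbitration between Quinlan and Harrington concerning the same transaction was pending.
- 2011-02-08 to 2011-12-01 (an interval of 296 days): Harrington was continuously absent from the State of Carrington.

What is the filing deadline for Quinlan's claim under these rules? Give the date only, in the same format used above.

The claim accrued on 2007-10-20, when the wrongful act occurred.
Adding the 30 months base period to 2007-10-20 gives a deadline of 2010-04-20, before any tolling.
The pending related arbitration from 2009-09-24 to 2010-11-03 tolled the period for 405 days, extending the deadline to 2011-05-30.
The period was tolled for 296 days by the defendant's absence from the jurisdiction (2011-02-08 to 2011-12-01), pushing the deadline to 2012-03-21.

2012-03-21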